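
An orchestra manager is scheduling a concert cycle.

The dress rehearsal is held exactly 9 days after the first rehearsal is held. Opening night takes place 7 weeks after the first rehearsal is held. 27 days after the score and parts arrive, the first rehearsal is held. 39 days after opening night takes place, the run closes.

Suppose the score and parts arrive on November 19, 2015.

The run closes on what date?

March 13, 2016

The score and parts arrive: Nov 19, 2015.
The first rehearsal is held: Nov 19, 2015 + 27 days = Dec 16, 2015.
Opening night takes place: Dec 16, 2015 + 7 weeks = Feb 3, 2016.
The run closes: Feb 3, 2016 + 39 days = Mar 13, 2016.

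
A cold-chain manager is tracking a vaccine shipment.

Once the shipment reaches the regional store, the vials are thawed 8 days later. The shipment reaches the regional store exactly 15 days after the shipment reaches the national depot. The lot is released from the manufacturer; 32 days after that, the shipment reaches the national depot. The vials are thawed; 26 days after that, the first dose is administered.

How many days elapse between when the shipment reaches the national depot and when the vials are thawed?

23 days

Causal path: the shipment reaches the national depot → the shipment reaches the regional store → the vials are thawed.
Total delay along the path: 15 + 8 = 23 days.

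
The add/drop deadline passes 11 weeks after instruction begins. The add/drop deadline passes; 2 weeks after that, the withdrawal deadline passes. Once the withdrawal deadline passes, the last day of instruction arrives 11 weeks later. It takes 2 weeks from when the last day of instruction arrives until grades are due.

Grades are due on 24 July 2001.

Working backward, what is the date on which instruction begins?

23 January 2001

Grades are due: Jul 24, 2001.
The last day of instruction arrives: Jul 24, 2001 − 2 weeks = Jul 10, 2001.
The withdrawal deadline passes: Jul 10, 2001 − 11 weeks = Apr 24, 2001.
The add/drop deadline passes: Apr 24, 2001 − 2 weeks = Apr 10, 2001.
Instruction begins: Apr 10, 2001 − 11 weeks = Jan 23, 2001.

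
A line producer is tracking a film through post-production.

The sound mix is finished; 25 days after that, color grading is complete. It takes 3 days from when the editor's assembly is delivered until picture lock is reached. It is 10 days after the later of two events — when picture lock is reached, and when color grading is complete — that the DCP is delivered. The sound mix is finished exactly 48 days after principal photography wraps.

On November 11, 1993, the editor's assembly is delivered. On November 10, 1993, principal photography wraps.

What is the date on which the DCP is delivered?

The editor's assembly is delivered: Nov 11, 1993.
Picture lock is reached: Nov 11, 1993 + 3 days = Nov 14, 1993.
Principal photography wraps: Nov 10, 1993.
The sound mix is finished: Nov 10, 1993 + 48 days = Dec 28, 1993.
Color grading is complete: Dec 28, 1993 + 25 days = Jan 22, 1994.
Both prerequisites met — picture lock is reached (Nov 14, 1993), color grading is complete (Jan 22, 1994); the later is Jan 22, 1994.
The DCP is delivered: Jan 22, 1994 + 10 days = Feb 1, 1994.

February 1, 1994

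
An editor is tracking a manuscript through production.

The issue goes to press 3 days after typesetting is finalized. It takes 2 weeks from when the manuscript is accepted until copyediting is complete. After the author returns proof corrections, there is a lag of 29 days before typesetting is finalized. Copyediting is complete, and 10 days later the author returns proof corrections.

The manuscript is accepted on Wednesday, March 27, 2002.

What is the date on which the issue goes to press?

Wednesday, May 22, 2002

The manuscript is accepted: Mar 27, 2002.
Copyediting is complete: Mar 27, 2002 + 2 weeks = Apr 10, 2002.
The author returns proof corrections: Apr 10, 2002 + 10 days = Apr 20, 2002.
Typesetting is finalized: Apr 20, 2002 + 29 days = May 19, 2002.
The issue goes to press: May 19, 2002 + 3 days = May 22, 2002.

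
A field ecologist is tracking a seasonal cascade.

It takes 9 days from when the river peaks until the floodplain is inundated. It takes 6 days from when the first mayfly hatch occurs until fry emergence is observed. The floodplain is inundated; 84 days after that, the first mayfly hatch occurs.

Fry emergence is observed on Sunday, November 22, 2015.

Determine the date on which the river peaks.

Saturday, August 15, 2015

Fry emergence is observed: Nov 22, 2015.
The first mayfly hatch occurs: Nov 22, 2015 − 6 days = Nov 16, 2015.
The floodplain is inundated: Nov 16, 2015 − 84 days = Aug 24, 2015.
The river peaks: Aug 24, 2015 − 9 days = Aug 15, 2015.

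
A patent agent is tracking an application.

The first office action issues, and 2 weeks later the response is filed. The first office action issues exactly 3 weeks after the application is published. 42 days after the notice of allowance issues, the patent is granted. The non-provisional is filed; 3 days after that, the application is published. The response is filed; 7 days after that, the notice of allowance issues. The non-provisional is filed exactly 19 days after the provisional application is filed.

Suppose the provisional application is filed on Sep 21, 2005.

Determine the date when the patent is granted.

Jan 5, 2006

The provisional application is filed: Sep 21, 2005.
The non-provisional is filed: Sep 21, 2005 + 19 days = Oct 10, 2005.
The application is published: Oct 10, 2005 + 3 days = Oct 13, 2005.
The first office action issues: Oct 13, 2005 + 3 weeks = Nov 3, 2005.
The response is filed: Nov 3, 2005 + 2 weeks = Nov 17, 2005.
The notice of allowance issues: Nov 17, 2005 + 7 days = Nov 24, 2005.
The patent is granted: Nov 24, 2005 + 42 days = Jan 5, 2006.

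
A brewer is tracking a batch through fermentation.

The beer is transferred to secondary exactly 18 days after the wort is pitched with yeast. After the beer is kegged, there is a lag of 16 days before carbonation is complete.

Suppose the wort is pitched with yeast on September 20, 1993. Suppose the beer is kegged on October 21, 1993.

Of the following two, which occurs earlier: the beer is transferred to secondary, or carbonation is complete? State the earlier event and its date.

The wort is pitched with yeast: Sep 20, 1993.
The beer is transferred to secondary: Sep 20, 1993 + 18 days = Oct 8, 1993.
The beer is kegged: Oct 21, 1993.
Carbonation is complete: Oct 21, 1993 + 16 days = Nov 6, 1993.
Comparing: the beer is transferred to secondary on Oct 8, 1993 vs carbonation is complete on Nov 6, 1993. Earlier: the beer is transferred to secondary.

The beer is transferred to secondary — October 8, 1993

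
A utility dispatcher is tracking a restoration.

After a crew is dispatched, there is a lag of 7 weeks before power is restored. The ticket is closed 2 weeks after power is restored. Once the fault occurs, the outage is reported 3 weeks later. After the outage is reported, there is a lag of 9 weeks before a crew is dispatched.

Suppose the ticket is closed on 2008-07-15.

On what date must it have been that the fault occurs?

The ticket is closed: Jul 15, 2008.
Power is restored: Jul 15, 2008 − 2 weeks = Jul 1, 2008.
A crew is dispatched: Jul 1, 2008 − 7 weeks = May 13, 2008.
The outage is reported: May 13, 2008 − 9 weeks = Mar 11, 2008.
The fault occurs: Mar 11, 2008 − 3 weeks = Feb 19, 2008.

2008-02-19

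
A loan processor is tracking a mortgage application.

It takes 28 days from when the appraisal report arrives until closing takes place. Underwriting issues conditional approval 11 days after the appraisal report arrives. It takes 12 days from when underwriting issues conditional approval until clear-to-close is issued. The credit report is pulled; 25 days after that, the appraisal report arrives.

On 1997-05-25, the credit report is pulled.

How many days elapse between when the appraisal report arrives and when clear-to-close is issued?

Causal path: the appraisal report arrives → underwriting issues conditional approval → clear-to-close is issued.
Total delay along the path: 11 + 12 = 23 days.

23 days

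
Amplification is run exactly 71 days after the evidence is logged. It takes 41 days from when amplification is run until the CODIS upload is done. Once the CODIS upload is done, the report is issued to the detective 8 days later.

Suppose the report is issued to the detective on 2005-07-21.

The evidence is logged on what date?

The report is issued to the detective: Jul 21, 2005.
The CODIS upload is done: Jul 21, 2005 − 8 days = Jul 13, 2005.
Amplification is run: Jul 13, 2005 − 41 days = Jun 2, 2005.
The evidence is logged: Jun 2, 2005 − 71 days = Mar 23, 2005.

2005-03-23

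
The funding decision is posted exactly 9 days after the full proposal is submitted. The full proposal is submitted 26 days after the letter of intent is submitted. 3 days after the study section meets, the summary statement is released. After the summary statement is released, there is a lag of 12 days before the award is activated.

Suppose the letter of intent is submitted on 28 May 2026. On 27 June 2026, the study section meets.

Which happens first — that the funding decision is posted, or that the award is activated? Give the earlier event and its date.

The letter of intent is submitted: May 28, 2026.
The full proposal is submitted: May 28, 2026 + 26 days = Jun 23, 2026.
The funding decision is posted: Jun 23, 2026 + 9 days = Jul 2, 2026.
The study section meets: Jun 27, 2026.
The summary statement is released: Jun 27, 2026 + 3 days = Jun 30, 2026.
The award is activated: Jun 30, 2026 + 12 days = Jul 12, 2026.
Comparing: the funding decision is posted on Jul 2, 2026 vs the award is activated on Jul 12, 2026. Earlier: the funding decision is posted.

The funding decision is posted — 2 July 2026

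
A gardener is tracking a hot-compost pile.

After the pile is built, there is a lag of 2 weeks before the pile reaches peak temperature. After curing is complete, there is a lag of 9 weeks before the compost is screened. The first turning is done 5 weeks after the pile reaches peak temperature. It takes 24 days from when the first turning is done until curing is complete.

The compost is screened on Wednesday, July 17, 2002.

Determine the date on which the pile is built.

The compost is screened: Jul 17, 2002.
Curing is complete: Jul 17, 2002 − 9 weeks = May 15, 2002.
The first turning is done: May 15, 2002 − 24 days = Apr 21, 2002.
The pile reaches peak temperature: Apr 21, 2002 − 5 weeks = Mar 17, 2002.
The pile is built: Mar 17, 2002 − 2 weeks = Mar 3, 2002.

Sunday, March 3, 2002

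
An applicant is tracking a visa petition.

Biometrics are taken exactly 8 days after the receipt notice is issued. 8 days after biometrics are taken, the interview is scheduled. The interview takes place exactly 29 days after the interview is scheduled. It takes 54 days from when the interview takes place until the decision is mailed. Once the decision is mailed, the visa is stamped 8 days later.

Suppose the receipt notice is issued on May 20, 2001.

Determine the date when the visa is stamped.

September 4, 2001

The receipt notice is issued: May 20, 2001.
Biometrics are taken: May 20, 2001 + 8 days = May 28, 2001.
The interview is scheduled: May 28, 2001 + 8 days = Jun 5, 2001.
The interview takes place: Jun 5, 2001 + 29 days = Jul 4, 2001.
The decision is mailed: Jul 4, 2001 + 54 days = Aug 27, 2001.
The visa is stamped: Aug 27, 2001 + 8 days = Sep 4, 2001.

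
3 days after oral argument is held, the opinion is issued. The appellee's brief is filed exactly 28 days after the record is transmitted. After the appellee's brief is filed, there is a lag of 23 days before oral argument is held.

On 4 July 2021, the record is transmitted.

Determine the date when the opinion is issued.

27 August 2021

The record is transmitted: Jul 4, 2021.
The appellee's brief is filed: Jul 4, 2021 + 28 days = Aug 1, 2021.
Oral argument is held: Aug 1, 2021 + 23 days = Aug 24, 2021.
The opinion is issued: Aug 24, 2021 + 3 days = Aug 27, 2021.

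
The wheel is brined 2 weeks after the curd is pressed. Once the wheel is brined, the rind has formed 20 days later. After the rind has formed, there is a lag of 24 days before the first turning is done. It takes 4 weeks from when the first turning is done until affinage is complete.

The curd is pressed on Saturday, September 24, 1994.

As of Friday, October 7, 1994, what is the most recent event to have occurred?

The curd is pressed

The curd is pressed: Sep 24, 1994.
The wheel is brined: Sep 24, 1994 + 2 weeks = Oct 8, 1994.
The rind has formed: Oct 8, 1994 + 20 days = Oct 28, 1994.
The first turning is done: Oct 28, 1994 + 24 days = Nov 21, 1994.
Affinage is complete: Nov 21, 1994 + 4 weeks = Dec 19, 1994.
Oct 7, 1994 falls between when the curd is pressed (Sep 24, 1994) and when the wheel is brined (Oct 8, 1994).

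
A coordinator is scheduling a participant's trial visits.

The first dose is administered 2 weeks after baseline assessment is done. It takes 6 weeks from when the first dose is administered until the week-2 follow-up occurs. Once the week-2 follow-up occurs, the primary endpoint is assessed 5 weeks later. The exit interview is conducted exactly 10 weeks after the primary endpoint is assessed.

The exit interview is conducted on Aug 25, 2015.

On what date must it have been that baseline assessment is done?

The exit interview is conducted: Aug 25, 2015.
The primary endpoint is assessed: Aug 25, 2015 − 10 weeks = Jun 16, 2015.
The week-2 follow-up occurs: Jun 16, 2015 − 5 weeks = May 12, 2015.
The first dose is administered: May 12, 2015 − 6 weeks = Mar 31, 2015.
Baseline assessment is done: Mar 31, 2015 − 2 weeks = Mar 17, 2015.

Mar 17, 2015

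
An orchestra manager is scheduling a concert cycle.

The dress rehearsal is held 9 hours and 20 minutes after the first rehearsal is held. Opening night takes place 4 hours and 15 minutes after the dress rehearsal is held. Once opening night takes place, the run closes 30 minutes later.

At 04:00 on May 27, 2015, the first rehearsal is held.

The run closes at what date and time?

The first rehearsal is held: 04:00 May 27, 2015.
The dress rehearsal is held: 04:00 May 27, 2015 + 9h20m = 13:20 May 27, 2015.
Opening night takes place: 13:20 May 27, 2015 + 4h15m = 17:35 May 27, 2015.
The run closes: 17:35 May 27, 2015 + 30m = 18:05 May 27, 2015.

18:05 on May 27, 2015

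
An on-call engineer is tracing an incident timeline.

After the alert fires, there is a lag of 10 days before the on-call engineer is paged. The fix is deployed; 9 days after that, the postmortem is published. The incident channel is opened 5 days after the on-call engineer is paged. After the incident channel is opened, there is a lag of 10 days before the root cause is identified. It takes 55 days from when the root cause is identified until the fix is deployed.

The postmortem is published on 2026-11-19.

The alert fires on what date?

2026-08-22

The postmortem is published: Nov 19, 2026.
The fix is deployed: Nov 19, 2026 − 9 days = Nov 10, 2026.
The root cause is identified: Nov 10, 2026 − 55 days = Sep 16, 2026.
The incident channel is opened: Sep 16, 2026 − 10 days = Sep 6, 2026.
The on-call engineer is paged: Sep 6, 2026 − 5 days = Sep 1, 2026.
The alert fires: Sep 1, 2026 − 10 days = Aug 22, 2026.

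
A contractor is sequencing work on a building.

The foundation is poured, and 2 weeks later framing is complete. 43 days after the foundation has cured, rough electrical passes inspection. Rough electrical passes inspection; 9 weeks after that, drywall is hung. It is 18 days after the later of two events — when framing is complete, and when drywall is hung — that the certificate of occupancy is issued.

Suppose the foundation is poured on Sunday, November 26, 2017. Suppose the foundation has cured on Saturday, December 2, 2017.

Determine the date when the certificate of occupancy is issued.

Thursday, April 5, 2018

The foundation is poured: Nov 26, 2017.
Framing is complete: Nov 26, 2017 + 2 weeks = Dec 10, 2017.
The foundation has cured: Dec 2, 2017.
Rough electrical passes inspection: Dec 2, 2017 + 43 days = Jan 14, 2018.
Drywall is hung: Jan 14, 2018 + 9 weeks = Mar 18, 2018.
Both prerequisites met — framing is complete (Dec 10, 2017), drywall is hung (Mar 18, 2018); the later is Mar 18, 2018.
The certificate of occupancy is issued: Mar 18, 2018 + 18 days = Apr 5, 2018.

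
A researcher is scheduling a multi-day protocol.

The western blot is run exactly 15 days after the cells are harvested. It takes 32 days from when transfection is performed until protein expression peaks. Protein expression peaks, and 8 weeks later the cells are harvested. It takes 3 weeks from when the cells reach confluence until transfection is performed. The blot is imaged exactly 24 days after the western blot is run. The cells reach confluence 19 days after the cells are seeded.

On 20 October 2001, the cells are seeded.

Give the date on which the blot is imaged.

5 April 2002

The cells are seeded: Oct 20, 2001.
The cells reach confluence: Oct 20, 2001 + 19 days = Nov 8, 2001.
Transfection is performed: Nov 8, 2001 + 3 weeks = Nov 29, 2001.
Protein expression peaks: Nov 29, 2001 + 32 days = Dec 31, 2001.
The cells are harvested: Dec 31, 2001 + 8 weeks = Feb 25, 2002.
The western blot is run: Feb 25, 2002 + 15 days = Mar 12, 2002.
The blot is imaged: Mar 12, 2002 + 24 days = Apr 5, 2002.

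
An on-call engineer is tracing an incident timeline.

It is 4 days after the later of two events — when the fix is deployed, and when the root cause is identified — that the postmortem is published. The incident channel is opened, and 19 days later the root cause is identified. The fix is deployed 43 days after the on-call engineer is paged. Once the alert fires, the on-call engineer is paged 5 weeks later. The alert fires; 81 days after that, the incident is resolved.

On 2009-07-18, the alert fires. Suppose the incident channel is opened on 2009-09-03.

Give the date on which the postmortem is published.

2009-10-08

The alert fires: Jul 18, 2009.
The on-call engineer is paged: Jul 18, 2009 + 5 weeks = Aug 22, 2009.
The fix is deployed: Aug 22, 2009 + 43 days = Oct 4, 2009.
The incident channel is opened: Sep 3, 2009.
The root cause is identified: Sep 3, 2009 + 19 days = Sep 22, 2009.
Both prerequisites met — the fix is deployed (Oct 4, 2009), the root cause is identified (Sep 22, 2009); the later is Oct 4, 2009.
The postmortem is published: Oct 4, 2009 + 4 days = Oct 8, 2009.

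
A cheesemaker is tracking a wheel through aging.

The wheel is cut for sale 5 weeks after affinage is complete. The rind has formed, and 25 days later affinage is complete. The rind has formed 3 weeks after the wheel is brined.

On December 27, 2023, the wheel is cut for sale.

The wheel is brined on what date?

October 7, 2023

The wheel is cut for sale: Dec 27, 2023.
Affinage is complete: Dec 27, 2023 − 5 weeks = Nov 22, 2023.
The rind has formed: Nov 22, 2023 − 25 days = Oct 28, 2023.
The wheel is brined: Oct 28, 2023 − 3 weeks = Oct 7, 2023.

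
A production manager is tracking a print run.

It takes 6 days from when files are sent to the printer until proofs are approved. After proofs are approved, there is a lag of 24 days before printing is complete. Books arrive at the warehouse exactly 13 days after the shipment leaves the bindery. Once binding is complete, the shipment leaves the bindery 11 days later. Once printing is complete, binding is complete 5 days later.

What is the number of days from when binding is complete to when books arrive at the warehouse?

24 days

Causal path: binding is complete → the shipment leaves the bindery → books arrive at the warehouse.
Total delay along the path: 11 + 13 = 24 days.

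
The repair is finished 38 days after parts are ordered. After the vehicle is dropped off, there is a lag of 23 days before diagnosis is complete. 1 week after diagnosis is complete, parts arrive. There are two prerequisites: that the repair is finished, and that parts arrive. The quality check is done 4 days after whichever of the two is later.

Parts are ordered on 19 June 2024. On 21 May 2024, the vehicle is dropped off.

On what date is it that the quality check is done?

31 July 2024

Parts are ordered: Jun 19, 2024.
The repair is finished: Jun 19, 2024 + 38 days = Jul 27, 2024.
The vehicle is dropped off: May 21, 2024.
Diagnosis is complete: May 21, 2024 + 23 days = Jun 13, 2024.
Parts arrive: Jun 13, 2024 + 1 week = Jun 20, 2024.
Both prerequisites met — the repair is finished (Jul 27, 2024), parts arrive (Jun 20, 2024); the later is Jul 27, 2024.
The quality check is done: Jul 27, 2024 + 4 days = Jul 31, 2024.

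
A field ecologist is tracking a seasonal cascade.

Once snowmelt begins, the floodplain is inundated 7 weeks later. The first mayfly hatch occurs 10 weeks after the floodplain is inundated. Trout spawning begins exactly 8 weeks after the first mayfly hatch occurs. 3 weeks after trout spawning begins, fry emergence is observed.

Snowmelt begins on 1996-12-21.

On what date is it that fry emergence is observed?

1997-07-05

Snowmelt begins: Dec 21, 1996.
The floodplain is inundated: Dec 21, 1996 + 7 weeks = Feb 8, 1997.
The first mayfly hatch occurs: Feb 8, 1997 + 10 weeks = Apr 19, 1997.
Trout spawning begins: Apr 19, 1997 + 8 weeks = Jun 14, 1997.
Fry emergence is observed: Jun 14, 1997 + 3 weeks = Jul 5, 1997.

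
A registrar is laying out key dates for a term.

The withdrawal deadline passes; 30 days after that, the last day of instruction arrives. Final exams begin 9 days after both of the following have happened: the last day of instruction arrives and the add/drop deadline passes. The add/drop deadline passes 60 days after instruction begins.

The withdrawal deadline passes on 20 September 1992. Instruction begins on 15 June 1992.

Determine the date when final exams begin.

29 October 1992

The withdrawal deadline passes: Sep 20, 1992.
The last day of instruction arrives: Sep 20, 1992 + 30 days = Oct 20, 1992.
Instruction begins: Jun 15, 1992.
The add/drop deadline passes: Jun 15, 1992 + 60 days = Aug 14, 1992.
Both prerequisites met — the last day of instruction arrives (Oct 20, 1992), the add/drop deadline passes (Aug 14, 1992); the later is Oct 20, 1992.
Final exams begin: Oct 20, 1992 + 9 days = Oct 29, 1992.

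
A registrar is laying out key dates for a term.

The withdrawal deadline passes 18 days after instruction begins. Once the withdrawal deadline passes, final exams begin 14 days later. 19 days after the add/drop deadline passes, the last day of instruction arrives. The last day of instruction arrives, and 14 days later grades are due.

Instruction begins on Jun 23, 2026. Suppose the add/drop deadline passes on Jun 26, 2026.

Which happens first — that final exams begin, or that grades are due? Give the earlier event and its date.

Instruction begins: Jun 23, 2026.
The withdrawal deadline passes: Jun 23, 2026 + 18 days = Jul 11, 2026.
Final exams begin: Jul 11, 2026 + 14 days = Jul 25, 2026.
The add/drop deadline passes: Jun 26, 2026.
The last day of instruction arrives: Jun 26, 2026 + 19 days = Jul 15, 2026.
Grades are due: Jul 15, 2026 + 14 days = Jul 29, 2026.
Comparing: final exams begin on Jul 25, 2026 vs grades are due on Jul 29, 2026. Earlier: final exams begin.

Final exams begin — Jul 25, 2026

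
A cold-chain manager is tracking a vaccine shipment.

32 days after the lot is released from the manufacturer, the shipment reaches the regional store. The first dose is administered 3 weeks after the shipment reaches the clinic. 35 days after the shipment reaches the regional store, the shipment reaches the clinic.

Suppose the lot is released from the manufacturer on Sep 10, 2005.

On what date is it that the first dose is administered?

Dec 7, 2005

The lot is released from the manufacturer: Sep 10, 2005.
The shipment reaches the regional store: Sep 10, 2005 + 32 days = Oct 12, 2005.
The shipment reaches the clinic: Oct 12, 2005 + 35 days = Nov 16, 2005.
The first dose is administered: Nov 16, 2005 + 3 weeks = Dec 7, 2005.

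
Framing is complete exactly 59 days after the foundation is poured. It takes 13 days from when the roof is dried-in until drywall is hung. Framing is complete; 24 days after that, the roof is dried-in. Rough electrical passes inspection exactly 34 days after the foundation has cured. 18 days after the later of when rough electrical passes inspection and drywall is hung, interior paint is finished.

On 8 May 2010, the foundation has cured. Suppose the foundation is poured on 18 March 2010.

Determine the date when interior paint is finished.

10 July 2010

The foundation has cured: May 8, 2010.
Rough electrical passes inspection: May 8, 2010 + 34 days = Jun 11, 2010.
The foundation is poured: Mar 18, 2010.
Framing is complete: Mar 18, 2010 + 59 days = May 16, 2010.
The roof is dried-in: May 16, 2010 + 24 days = Jun 9, 2010.
Drywall is hung: Jun 9, 2010 + 13 days = Jun 22, 2010.
Both prerequisites met — rough electrical passes inspection (Jun 11, 2010), drywall is hung (Jun 22, 2010); the later is Jun 22, 2010.
Interior paint is finished: Jun 22, 2010 + 18 days = Jul 10, 2010.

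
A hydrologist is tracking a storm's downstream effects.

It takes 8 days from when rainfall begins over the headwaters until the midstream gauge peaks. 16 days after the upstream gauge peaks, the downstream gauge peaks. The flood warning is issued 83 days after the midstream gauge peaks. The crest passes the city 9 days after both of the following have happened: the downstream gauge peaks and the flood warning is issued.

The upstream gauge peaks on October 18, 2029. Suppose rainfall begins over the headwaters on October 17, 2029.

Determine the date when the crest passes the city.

January 25, 2030

The upstream gauge peaks: Oct 18, 2029.
The downstream gauge peaks: Oct 18, 2029 + 16 days = Nov 3, 2029.
Rainfall begins over the headwaters: Oct 17, 2029.
The midstream gauge peaks: Oct 17, 2029 + 8 days = Oct 25, 2029.
The flood warning is issued: Oct 25, 2029 + 83 days = Jan 16, 2030.
Both prerequisites met — the downstream gauge peaks (Nov 3, 2029), the flood warning is issued (Jan 16, 2030); the later is Jan 16, 2030.
The crest passes the city: Jan 16, 2030 + 9 days = Jan 25, 2030.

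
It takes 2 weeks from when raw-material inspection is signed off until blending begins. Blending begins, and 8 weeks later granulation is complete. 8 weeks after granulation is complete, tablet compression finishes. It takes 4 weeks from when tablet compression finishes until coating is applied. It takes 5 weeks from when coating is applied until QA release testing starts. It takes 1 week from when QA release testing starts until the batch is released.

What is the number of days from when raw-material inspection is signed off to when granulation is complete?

Causal path: raw-material inspection is signed off → blending begins → granulation is complete.
Total delay along the path: 2 + 8 weeks = 10 weeks = 70 days.

70 days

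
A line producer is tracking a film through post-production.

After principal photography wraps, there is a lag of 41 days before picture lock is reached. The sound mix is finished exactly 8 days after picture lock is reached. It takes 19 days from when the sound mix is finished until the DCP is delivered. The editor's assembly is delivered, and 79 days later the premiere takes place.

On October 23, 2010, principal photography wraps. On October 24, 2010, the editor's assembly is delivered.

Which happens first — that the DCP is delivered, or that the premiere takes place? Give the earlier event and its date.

Principal photography wraps: Oct 23, 2010.
Picture lock is reached: Oct 23, 2010 + 41 days = Dec 3, 2010.
The sound mix is finished: Dec 3, 2010 + 8 days = Dec 11, 2010.
The DCP is delivered: Dec 11, 2010 + 19 days = Dec 30, 2010.
The editor's assembly is delivered: Oct 24, 2010.
The premiere takes place: Oct 24, 2010 + 79 days = Jan 11, 2011.
Comparing: the DCP is delivered on Dec 30, 2010 vs the premiere takes place on Jan 11, 2011. Earlier: the DCP is delivered.

The DCP is delivered — December 30, 2010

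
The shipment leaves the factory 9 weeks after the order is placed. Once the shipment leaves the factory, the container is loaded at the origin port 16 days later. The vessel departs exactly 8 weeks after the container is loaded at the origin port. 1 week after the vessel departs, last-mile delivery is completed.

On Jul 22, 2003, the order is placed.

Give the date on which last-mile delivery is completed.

The order is placed: Jul 22, 2003.
The shipment leaves the factory: Jul 22, 2003 + 9 weeks = Sep 23, 2003.
The container is loaded at the origin port: Sep 23, 2003 + 16 days = Oct 9, 2003.
The vessel departs: Oct 9, 2003 + 8 weeks = Dec 4, 2003.
Last-mile delivery is completed: Dec 4, 2003 + 1 week = Dec 11, 2003.

Dec 11, 2003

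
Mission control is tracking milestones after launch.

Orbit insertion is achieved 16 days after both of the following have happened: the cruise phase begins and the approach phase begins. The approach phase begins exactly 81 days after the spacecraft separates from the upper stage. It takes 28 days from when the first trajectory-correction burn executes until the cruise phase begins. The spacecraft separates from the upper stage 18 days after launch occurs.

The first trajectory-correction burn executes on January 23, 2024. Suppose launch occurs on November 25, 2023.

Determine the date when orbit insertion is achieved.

March 19, 2024

The first trajectory-correction burn executes: Jan 23, 2024.
The cruise phase begins: Jan 23, 2024 + 28 days = Feb 20, 2024.
Launch occurs: Nov 25, 2023.
The spacecraft separates from the upper stage: Nov 25, 2023 + 18 days = Dec 13, 2023.
The approach phase begins: Dec 13, 2023 + 81 days = Mar 3, 2024.
Both prerequisites met — the cruise phase begins (Feb 20, 2024), the approach phase begins (Mar 3, 2024); the later is Mar 3, 2024.
Orbit insertion is achieved: Mar 3, 2024 + 16 days = Mar 19, 2024.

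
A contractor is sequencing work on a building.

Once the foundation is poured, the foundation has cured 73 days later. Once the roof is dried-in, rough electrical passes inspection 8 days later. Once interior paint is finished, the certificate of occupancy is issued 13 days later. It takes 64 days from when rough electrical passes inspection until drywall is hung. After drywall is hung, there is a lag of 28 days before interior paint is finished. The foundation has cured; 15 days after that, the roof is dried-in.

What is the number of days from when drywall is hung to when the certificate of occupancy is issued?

Causal path: drywall is hung → interior paint is finished → the certificate of occupancy is issued.
Total delay along the path: 28 + 13 = 41 days.

41 days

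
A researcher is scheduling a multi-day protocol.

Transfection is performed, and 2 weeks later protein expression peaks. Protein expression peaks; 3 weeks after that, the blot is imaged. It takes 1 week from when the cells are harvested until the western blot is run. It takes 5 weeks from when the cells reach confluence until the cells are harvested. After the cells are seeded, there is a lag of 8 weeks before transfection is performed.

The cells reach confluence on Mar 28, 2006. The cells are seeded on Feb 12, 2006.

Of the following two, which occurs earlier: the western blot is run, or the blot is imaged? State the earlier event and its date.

The cells reach confluence: Mar 28, 2006.
The cells are harvested: Mar 28, 2006 + 5 weeks = May 2, 2006.
The western blot is run: May 2, 2006 + 1 week = May 9, 2006.
The cells are seeded: Feb 12, 2006.
Transfection is performed: Feb 12, 2006 + 8 weeks = Apr 9, 2006.
Protein expression peaks: Apr 9, 2006 + 2 weeks = Apr 23, 2006.
The blot is imaged: Apr 23, 2006 + 3 weeks = May 14, 2006.
Comparing: the western blot is run on May 9, 2006 vs the blot is imaged on May 14, 2006. Earlier: the western blot is run.

The western blot is run — May 9, 2006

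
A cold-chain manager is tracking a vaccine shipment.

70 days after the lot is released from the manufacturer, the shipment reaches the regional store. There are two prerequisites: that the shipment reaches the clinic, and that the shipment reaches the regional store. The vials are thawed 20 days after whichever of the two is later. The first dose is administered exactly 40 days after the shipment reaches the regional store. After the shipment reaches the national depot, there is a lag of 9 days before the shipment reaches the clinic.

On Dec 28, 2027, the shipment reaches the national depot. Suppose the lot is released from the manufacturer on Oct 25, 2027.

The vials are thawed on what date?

Jan 26, 2028

The shipment reaches the national depot: Dec 28, 2027.
The shipment reaches the clinic: Dec 28, 2027 + 9 days = Jan 6, 2028.
The lot is released from the manufacturer: Oct 25, 2027.
The shipment reaches the regional store: Oct 25, 2027 + 70 days = Jan 3, 2028.
Both prerequisites met — the shipment reaches the clinic (Jan 6, 2028), the shipment reaches the regional store (Jan 3, 2028); the later is Jan 6, 2028.
The vials are thawed: Jan 6, 2028 + 20 days = Jan 26, 2028.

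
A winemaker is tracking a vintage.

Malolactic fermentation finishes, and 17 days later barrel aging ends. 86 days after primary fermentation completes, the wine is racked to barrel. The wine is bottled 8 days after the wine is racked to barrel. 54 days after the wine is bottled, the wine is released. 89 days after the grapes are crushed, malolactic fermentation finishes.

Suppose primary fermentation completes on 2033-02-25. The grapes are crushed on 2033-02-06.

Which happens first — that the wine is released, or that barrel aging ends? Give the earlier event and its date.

Barrel aging ends — 2033-05-23

Primary fermentation completes: Feb 25, 2033.
The wine is racked to barrel: Feb 25, 2033 + 86 days = May 22, 2033.
The wine is bottled: May 22, 2033 + 8 days = May 30, 2033.
The wine is released: May 30, 2033 + 54 days = Jul 23, 2033.
The grapes are crushed: Feb 6, 2033.
Malolactic fermentation finishes: Feb 6, 2033 + 89 days = May 6, 2033.
Barrel aging ends: May 6, 2033 + 17 days = May 23, 2033.
Comparing: the wine is released on Jul 23, 2033 vs barrel aging ends on May 23, 2033. Earlier: barrel aging ends.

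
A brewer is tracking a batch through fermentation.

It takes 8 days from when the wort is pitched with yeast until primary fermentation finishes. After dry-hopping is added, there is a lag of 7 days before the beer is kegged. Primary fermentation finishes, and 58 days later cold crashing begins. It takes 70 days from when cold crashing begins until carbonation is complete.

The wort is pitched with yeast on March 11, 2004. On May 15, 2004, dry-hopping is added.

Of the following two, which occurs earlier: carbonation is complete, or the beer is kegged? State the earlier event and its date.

The beer is kegged — May 22, 2004

The wort is pitched with yeast: Mar 11, 2004.
Primary fermentation finishes: Mar 11, 2004 + 8 days = Mar 19, 2004.
Cold crashing begins: Mar 19, 2004 + 58 days = May 16, 2004.
Carbonation is complete: May 16, 2004 + 70 days = Jul 25, 2004.
Dry-hopping is added: May 15, 2004.
The beer is kegged: May 15, 2004 + 7 days = May 22, 2004.
Comparing: carbonation is complete on Jul 25, 2004 vs the beer is kegged on May 22, 2004. Earlier: the beer is kegged.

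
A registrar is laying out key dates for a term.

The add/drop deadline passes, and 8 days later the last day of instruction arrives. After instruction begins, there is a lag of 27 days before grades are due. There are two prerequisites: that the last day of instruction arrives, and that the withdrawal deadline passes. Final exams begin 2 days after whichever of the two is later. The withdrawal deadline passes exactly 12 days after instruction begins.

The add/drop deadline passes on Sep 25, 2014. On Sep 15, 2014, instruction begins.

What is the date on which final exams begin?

Oct 5, 2014

The add/drop deadline passes: Sep 25, 2014.
The last day of instruction arrives: Sep 25, 2014 + 8 days = Oct 3, 2014.
Instruction begins: Sep 15, 2014.
The withdrawal deadline passes: Sep 15, 2014 + 12 days = Sep 27, 2014.
Both prerequisites met — the last day of instruction arrives (Oct 3, 2014), the withdrawal deadline passes (Sep 27, 2014); the later is Oct 3, 2014.
Final exams begin: Oct 3, 2014 + 2 days = Oct 5, 2014.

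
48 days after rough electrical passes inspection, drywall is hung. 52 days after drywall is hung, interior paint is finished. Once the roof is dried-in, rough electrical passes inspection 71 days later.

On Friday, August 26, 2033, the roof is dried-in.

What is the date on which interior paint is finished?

Monday, February 13, 2034

The roof is dried-in: Aug 26, 2033.
Rough electrical passes inspection: Aug 26, 2033 + 71 days = Nov 5, 2033.
Drywall is hung: Nov 5, 2033 + 48 days = Dec 23, 2033.
Interior paint is finished: Dec 23, 2033 + 52 days = Feb 13, 2034.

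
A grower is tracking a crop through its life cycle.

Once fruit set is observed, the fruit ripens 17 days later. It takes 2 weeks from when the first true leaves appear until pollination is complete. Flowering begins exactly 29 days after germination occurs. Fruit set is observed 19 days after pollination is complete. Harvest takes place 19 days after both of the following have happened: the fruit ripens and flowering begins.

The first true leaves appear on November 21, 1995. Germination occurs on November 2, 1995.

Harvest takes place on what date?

The first true leaves appear: Nov 21, 1995.
Pollination is complete: Nov 21, 1995 + 2 weeks = Dec 5, 1995.
Fruit set is observed: Dec 5, 1995 + 19 days = Dec 24, 1995.
The fruit ripens: Dec 24, 1995 + 17 days = Jan 10, 1996.
Germination occurs: Nov 2, 1995.
Flowering begins: Nov 2, 1995 + 29 days = Dec 1, 1995.
Both prerequisites met — the fruit ripens (Jan 10, 1996), flowering begins (Dec 1, 1995); the later is Jan 10, 1996.
Harvest takes place: Jan 10, 1996 + 19 days = Jan 29, 1996.

January 29, 1996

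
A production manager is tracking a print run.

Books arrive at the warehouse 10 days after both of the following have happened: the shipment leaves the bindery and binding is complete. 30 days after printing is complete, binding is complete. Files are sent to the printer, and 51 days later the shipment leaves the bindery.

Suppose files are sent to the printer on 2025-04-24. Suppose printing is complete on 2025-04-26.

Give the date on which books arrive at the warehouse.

Files are sent to the printer: Apr 24, 2025.
The shipment leaves the bindery: Apr 24, 2025 + 51 days = Jun 14, 2025.
Printing is complete: Apr 26, 2025.
Binding is complete: Apr 26, 2025 + 30 days = May 26, 2025.
Both prerequisites met — the shipment leaves the bindery (Jun 14, 2025), binding is complete (May 26, 2025); the later is Jun 14, 2025.
Books arrive at the warehouse: Jun 14, 2025 + 10 days = Jun 24, 2025.

2025-06-24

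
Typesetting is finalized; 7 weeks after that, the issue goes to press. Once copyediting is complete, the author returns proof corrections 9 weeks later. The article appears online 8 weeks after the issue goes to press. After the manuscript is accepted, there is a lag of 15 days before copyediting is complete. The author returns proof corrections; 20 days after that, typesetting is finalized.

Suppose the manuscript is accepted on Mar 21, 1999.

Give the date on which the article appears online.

Oct 10, 1999

The manuscript is accepted: Mar 21, 1999.
Copyediting is complete: Mar 21, 1999 + 15 days = Apr 5, 1999.
The author returns proof corrections: Apr 5, 1999 + 9 weeks = Jun 7, 1999.
Typesetting is finalized: Jun 7, 1999 + 20 days = Jun 27, 1999.
The issue goes to press: Jun 27, 1999 + 7 weeks = Aug 15, 1999.
The article appears online: Aug 15, 1999 + 8 weeks = Oct 10, 1999.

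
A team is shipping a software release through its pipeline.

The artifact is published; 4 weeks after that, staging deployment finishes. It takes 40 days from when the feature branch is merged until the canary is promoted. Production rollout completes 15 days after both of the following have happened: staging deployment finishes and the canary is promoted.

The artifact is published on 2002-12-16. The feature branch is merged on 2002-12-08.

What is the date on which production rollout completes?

2003-02-01

The artifact is published: Dec 16, 2002.
Staging deployment finishes: Dec 16, 2002 + 4 weeks = Jan 13, 2003.
The feature branch is merged: Dec 8, 2002.
The canary is promoted: Dec 8, 2002 + 40 days = Jan 17, 2003.
Both prerequisites met — staging deployment finishes (Jan 13, 2003), the canary is promoted (Jan 17, 2003); the later is Jan 17, 2003.
Production rollout completes: Jan 17, 2003 + 15 days = Feb 1, 2003.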